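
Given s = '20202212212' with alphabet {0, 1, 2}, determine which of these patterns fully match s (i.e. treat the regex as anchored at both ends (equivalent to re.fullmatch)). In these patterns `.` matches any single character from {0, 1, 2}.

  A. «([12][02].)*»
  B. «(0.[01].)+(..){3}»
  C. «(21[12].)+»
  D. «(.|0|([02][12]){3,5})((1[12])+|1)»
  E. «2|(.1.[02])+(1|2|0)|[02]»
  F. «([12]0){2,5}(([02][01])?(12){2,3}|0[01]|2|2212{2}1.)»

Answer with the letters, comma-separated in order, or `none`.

F

A → no match
B → no match — must start with '0'
C → no match — must start with '21'
D → no match
E → no match
F → match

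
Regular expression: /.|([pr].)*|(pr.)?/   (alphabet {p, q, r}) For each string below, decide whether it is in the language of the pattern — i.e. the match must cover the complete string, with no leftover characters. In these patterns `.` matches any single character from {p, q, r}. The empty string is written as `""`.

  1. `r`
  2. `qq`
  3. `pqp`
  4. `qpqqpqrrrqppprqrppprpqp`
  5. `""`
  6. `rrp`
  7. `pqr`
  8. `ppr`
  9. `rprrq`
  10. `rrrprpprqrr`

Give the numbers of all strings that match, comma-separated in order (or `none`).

1 → match
2 → no match
3 → no match
4 → no match
5 → match
6 → no match
7 → no match
8 → no match
9 → no match
10 → no match

1, 5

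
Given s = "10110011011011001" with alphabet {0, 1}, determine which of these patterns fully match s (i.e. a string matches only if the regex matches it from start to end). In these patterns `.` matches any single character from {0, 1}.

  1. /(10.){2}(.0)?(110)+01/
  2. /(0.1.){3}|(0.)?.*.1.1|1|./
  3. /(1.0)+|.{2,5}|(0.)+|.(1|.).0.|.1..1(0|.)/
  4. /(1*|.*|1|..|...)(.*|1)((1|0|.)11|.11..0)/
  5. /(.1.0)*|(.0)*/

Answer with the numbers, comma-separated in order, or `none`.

1

1 → match
2 → no match
3 → no match
4 → no match
5 → no match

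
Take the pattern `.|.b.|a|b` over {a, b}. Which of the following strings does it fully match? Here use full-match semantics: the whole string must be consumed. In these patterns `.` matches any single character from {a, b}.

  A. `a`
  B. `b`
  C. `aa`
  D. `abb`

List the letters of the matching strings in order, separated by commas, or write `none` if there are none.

A, B, D

A → match
B → match
C → no match
D → match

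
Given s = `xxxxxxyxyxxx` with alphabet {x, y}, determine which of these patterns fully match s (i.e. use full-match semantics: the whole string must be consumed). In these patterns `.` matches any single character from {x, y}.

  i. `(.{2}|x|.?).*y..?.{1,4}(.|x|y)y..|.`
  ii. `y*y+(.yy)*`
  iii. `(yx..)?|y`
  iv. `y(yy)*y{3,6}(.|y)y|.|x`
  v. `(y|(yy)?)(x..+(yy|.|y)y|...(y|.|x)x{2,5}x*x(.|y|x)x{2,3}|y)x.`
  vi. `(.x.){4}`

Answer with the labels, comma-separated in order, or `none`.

i → no match
ii → no match
iii → no match
iv → no match
v → no match
vi → match

vi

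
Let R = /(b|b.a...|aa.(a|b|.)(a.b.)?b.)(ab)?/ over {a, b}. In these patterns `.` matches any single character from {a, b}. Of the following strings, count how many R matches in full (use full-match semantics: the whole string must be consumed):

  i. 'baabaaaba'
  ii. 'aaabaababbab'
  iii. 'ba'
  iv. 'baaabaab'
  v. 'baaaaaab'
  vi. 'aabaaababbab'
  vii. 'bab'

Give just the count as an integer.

i → no match
ii → match
iii → no match
iv → match
v → match
vi → match
vii → match
Total matched: 5

5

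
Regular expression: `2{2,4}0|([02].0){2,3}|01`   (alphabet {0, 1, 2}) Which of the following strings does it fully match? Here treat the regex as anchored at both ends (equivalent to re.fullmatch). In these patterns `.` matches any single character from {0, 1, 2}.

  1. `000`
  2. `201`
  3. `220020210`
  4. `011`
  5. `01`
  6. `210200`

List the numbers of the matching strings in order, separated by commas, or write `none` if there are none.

3, 5, 6

1 → no match
2 → no match
3 → match
4 → no match
5 → match
6 → match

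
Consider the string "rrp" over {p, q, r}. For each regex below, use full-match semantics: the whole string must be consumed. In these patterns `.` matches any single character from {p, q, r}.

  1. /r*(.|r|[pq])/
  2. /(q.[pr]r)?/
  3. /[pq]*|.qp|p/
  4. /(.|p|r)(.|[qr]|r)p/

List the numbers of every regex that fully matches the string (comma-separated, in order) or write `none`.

1, 4

1 → match
2 → no match
3 → no match
4 → match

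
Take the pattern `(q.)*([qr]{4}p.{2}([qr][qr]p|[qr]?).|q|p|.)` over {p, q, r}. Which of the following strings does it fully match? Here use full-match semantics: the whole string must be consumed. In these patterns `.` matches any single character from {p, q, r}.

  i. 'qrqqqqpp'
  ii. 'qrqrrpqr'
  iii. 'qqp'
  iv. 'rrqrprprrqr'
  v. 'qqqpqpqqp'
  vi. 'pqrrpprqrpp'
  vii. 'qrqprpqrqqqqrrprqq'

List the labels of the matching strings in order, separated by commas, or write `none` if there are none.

i → no match
ii → no match
iii → match
iv → no match
v → match
vi → no match
vii → no match

iii, v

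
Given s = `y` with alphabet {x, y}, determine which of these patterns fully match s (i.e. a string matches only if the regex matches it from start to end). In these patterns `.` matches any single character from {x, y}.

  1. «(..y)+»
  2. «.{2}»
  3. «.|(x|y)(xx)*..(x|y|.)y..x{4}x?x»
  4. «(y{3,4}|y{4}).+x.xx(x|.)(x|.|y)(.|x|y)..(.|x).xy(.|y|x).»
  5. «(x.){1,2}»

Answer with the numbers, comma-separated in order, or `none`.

1 → no match
2 → no match
3 → match
4 → no match
5 → no match — must start with `x`

3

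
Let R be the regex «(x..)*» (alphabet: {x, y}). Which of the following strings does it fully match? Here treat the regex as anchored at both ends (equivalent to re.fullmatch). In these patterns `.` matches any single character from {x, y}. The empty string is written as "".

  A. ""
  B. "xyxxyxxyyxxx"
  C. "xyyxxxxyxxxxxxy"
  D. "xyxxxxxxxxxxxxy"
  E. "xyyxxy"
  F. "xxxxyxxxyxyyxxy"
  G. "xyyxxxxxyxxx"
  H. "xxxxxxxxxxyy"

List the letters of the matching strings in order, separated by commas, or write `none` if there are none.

A → match
B → match
C → match
D → match
E → match
F → match
G → match
H → match

A, B, C, D, E, F, G, H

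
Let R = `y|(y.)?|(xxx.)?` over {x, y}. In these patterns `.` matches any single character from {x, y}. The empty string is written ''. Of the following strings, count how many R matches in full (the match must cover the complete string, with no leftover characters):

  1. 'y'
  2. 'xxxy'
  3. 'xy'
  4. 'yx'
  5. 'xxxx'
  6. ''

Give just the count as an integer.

5

1 → match
2 → match
3 → no match
4 → match
5 → match
6 → match
Total matched: 5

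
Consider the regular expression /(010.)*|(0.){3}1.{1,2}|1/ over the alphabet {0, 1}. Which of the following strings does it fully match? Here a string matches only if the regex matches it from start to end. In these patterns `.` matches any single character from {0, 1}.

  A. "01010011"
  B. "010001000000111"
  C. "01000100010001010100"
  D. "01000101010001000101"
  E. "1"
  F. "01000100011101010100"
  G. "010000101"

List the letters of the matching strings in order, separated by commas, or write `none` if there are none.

A → match
B → no match
C → match
D → match
E → match
F → no match
G → match

A, C, D, E, G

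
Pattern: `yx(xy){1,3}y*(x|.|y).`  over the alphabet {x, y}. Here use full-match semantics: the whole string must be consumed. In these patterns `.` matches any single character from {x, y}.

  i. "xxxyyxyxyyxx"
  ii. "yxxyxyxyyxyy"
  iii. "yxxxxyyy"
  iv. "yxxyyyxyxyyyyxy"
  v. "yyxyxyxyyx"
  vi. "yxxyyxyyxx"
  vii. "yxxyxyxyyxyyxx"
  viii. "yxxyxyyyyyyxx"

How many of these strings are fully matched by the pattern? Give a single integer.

1

i. "xxxyyxyxyyxx" → no match — must start with "yxxy"
ii. "yxxyxyxyyxyy" → no match
iii. "yxxxxyyy" → no match — must start with "yxxy"
iv → no match
v. "yyxyxyxyyx" → no match — must start with "yxxy"
vi. "yxxyyxyyxx" → no match
vii → no match
viii → match
Total matched: 1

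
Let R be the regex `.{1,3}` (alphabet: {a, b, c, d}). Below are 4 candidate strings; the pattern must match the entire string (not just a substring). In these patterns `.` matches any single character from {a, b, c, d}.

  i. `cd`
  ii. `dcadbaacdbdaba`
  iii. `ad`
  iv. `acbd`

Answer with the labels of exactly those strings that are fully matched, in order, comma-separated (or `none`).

i, iii

i → match
ii → no match
iii → match
iv → no match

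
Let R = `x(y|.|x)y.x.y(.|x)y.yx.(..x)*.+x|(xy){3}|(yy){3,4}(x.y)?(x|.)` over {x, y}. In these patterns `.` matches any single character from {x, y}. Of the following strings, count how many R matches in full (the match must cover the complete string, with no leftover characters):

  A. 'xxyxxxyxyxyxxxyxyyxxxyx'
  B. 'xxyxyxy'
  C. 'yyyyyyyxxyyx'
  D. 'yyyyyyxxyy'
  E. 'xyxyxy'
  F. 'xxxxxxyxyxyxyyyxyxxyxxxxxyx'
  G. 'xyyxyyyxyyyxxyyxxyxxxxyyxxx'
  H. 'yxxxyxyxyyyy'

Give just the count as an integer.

A → match
B → no match
C → no match
D → match
E → match
F → no match
G → no match
H → no match
Total matched: 3

3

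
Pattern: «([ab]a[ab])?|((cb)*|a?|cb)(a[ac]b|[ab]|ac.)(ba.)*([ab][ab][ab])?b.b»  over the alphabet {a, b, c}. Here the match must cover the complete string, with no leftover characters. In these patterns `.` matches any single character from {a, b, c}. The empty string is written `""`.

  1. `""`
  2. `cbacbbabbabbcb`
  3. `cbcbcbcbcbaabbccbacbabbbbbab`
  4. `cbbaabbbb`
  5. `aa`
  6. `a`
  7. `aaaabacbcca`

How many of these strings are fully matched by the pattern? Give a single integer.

1 → match
2 → match
3 → no match
4 → match
5 → no match
6 → no match
7 → no match
Total matched: 3

3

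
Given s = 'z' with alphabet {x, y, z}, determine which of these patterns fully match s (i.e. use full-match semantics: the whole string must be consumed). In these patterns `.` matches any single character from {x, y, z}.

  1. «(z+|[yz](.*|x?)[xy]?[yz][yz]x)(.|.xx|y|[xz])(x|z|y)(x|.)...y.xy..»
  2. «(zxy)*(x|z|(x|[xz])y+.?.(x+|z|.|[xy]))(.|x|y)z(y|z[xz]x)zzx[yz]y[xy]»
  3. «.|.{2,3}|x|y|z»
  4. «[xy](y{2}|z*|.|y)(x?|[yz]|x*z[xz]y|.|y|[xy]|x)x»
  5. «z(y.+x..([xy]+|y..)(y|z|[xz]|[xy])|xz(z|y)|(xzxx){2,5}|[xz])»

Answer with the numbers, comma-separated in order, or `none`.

3

1 → no match
2 → no match
3 → match
4 → no match — must end with 'x'
5 → no match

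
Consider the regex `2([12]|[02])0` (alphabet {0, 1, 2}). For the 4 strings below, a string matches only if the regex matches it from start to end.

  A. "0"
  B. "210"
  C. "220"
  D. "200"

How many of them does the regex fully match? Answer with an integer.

A → no match — must start with "2"
B → match
C → match
D → match
Total matched: 3

3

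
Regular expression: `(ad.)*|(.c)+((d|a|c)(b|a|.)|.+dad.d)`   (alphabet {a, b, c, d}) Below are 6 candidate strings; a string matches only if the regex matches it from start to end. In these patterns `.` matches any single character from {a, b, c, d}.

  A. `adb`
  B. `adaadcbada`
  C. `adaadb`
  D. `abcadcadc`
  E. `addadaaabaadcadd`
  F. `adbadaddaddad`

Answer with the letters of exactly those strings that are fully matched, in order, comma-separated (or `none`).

A → match
B → no match
C → match
D → no match
E → no match
F → no match

A, C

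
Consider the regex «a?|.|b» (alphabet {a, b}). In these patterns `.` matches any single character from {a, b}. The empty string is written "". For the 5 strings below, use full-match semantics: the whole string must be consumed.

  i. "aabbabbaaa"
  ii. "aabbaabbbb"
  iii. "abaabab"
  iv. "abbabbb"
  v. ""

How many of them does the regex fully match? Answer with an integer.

i → no match
ii → no match
iii → no match
iv → no match
v → match
Total matched: 1

1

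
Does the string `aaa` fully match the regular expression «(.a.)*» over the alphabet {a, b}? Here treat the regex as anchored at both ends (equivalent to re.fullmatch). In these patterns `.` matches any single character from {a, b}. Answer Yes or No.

Yes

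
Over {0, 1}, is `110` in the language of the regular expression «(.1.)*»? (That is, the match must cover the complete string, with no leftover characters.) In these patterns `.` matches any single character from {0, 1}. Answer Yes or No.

Yes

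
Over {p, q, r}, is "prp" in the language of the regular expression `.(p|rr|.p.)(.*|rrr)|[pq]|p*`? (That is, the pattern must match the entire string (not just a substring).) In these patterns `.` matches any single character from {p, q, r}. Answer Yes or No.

No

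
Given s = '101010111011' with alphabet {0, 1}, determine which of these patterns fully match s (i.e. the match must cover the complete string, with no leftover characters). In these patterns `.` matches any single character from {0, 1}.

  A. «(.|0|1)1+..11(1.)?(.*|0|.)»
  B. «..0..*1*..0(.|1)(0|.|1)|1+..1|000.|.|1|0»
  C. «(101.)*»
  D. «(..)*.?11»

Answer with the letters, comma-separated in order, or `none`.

C, D

A → no match
B → no match
C → match
D → match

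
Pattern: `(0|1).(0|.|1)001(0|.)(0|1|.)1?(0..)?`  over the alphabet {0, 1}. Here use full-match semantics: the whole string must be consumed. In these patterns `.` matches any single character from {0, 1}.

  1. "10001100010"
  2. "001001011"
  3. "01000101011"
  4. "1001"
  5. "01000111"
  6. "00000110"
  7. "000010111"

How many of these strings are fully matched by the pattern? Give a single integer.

1. "10001100010" → no match
2. "001001011" → match
3. "01000101011" → match
4. "1001" → no match
5. "01000111" → match
6. "00000110" → match
7. "000010111" → no match
Total matched: 4

4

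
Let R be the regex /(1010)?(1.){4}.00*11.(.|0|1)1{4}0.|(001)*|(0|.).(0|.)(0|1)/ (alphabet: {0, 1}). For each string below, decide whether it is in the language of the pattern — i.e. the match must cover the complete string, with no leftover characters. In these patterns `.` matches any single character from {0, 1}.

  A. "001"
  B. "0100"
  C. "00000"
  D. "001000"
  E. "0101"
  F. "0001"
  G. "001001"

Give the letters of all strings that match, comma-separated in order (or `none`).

A, B, E, F, G

A → match
B → match
C → no match
D → no match
E → match
F → match
G → match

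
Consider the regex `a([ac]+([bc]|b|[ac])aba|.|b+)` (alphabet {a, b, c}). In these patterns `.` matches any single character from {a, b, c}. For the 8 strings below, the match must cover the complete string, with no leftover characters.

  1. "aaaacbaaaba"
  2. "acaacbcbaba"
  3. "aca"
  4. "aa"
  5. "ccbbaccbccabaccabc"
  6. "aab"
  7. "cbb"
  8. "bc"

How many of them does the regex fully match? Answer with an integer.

1 → no match
2 → no match
3 → no match
4 → match
5 → no match — must start with "a"
6 → no match
7 → no match — must start with "a"
8 → no match — must start with "a"
Total matched: 1

1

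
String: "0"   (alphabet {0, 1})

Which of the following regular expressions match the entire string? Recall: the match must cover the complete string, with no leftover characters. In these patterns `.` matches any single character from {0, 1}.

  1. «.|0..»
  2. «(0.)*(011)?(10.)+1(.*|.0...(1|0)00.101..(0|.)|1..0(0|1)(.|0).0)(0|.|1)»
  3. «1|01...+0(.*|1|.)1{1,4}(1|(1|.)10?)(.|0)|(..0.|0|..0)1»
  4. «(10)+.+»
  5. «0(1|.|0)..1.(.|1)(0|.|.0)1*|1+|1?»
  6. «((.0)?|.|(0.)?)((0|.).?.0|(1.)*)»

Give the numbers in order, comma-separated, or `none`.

1 → match
2 → no match
3 → no match
4 → no match — must start with "10"
5 → no match
6 → match

1, 6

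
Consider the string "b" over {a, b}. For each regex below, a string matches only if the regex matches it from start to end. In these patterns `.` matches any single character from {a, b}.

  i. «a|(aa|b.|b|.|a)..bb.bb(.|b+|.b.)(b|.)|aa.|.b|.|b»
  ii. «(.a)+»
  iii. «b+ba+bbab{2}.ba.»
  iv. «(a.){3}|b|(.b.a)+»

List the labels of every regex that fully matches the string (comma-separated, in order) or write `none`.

i → match
ii → no match — must end with "a"
iii → no match
iv → match

i, iv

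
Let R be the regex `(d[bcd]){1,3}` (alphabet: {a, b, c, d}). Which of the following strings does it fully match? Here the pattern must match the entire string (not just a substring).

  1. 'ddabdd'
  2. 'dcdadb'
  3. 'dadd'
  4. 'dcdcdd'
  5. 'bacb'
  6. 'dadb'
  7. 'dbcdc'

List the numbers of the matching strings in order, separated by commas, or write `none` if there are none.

4

1 → no match
2 → no match
3 → no match
4 → match
5 → no match — must start with 'd'
6 → no match
7 → no match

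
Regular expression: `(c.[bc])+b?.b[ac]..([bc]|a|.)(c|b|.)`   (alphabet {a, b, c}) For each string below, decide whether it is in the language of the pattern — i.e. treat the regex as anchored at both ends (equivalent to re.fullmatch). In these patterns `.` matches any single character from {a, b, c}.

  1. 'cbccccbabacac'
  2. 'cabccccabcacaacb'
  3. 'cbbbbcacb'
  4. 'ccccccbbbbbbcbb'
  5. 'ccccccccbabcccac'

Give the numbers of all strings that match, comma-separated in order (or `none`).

5

1 → no match
2 → no match
3 → no match
4 → no match
5 → match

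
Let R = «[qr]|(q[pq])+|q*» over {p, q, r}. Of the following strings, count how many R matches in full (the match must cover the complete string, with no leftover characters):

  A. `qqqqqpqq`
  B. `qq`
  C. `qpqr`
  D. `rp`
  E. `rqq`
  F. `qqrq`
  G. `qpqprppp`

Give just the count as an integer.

A. `qqqqqpqq` → match
B. `qq` → match
C. `qpqr` → no match
D. `rp` → no match
E. `rqq` → no match
F. `qqrq` → no match
G. `qpqprppp` → no match
Total matched: 2

2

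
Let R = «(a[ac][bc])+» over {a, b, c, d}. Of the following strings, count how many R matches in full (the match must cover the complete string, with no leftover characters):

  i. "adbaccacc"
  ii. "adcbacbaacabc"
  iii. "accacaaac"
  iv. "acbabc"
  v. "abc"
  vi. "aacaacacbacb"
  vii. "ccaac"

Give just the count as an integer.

1

i → no match
ii → no match
iii → no match
iv → no match
v → no match
vi → match
vii → no match — must start with "a"
Total matched: 1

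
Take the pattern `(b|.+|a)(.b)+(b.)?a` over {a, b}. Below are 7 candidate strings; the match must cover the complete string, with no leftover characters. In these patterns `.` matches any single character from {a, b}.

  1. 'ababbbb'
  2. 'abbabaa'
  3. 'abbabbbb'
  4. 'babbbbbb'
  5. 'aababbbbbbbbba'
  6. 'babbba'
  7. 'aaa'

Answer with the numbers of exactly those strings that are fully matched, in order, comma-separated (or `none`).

5, 6

1 → no match — must end with 'a'
2 → no match
3 → no match — must end with 'a'
4 → no match — must end with 'a'
5 → match
6 → match
7 → no match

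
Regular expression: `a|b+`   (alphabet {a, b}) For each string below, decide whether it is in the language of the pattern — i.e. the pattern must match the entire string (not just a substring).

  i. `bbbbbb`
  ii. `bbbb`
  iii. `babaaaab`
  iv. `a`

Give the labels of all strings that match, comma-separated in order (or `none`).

i, ii, iv

i → match
ii → match
iii → no match
iv → match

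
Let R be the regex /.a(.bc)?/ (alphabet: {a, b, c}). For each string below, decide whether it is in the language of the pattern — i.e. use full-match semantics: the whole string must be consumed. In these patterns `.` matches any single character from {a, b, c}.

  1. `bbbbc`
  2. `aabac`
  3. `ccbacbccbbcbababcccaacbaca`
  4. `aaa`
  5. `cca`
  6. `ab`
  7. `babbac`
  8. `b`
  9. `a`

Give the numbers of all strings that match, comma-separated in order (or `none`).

1 → no match
2 → no match
3 → no match
4 → no match
5 → no match
6 → no match
7 → no match
8 → no match
9 → no match

none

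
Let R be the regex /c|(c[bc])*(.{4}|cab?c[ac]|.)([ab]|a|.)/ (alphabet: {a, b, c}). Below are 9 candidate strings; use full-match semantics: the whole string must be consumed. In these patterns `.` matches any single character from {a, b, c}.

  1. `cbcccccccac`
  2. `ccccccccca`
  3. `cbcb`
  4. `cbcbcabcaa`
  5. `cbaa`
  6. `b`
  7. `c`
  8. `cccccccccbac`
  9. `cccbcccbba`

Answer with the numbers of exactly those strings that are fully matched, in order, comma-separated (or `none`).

1 → match
2 → match
3 → match
4 → match
5 → match
6 → no match
7 → match
8 → match
9 → match

1, 2, 3, 4, 5, 7, 8, 9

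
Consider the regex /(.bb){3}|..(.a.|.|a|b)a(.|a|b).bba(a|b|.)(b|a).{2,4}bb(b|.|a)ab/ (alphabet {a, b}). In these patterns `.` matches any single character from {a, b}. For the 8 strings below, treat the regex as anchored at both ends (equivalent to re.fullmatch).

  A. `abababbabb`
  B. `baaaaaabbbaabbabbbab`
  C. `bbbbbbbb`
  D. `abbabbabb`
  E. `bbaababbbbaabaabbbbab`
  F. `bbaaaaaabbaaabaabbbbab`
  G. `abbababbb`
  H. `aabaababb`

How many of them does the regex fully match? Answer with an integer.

4

A → no match
B → match
C → no match
D → match
E → match
F → match
G → no match
H → no match
Total matched: 4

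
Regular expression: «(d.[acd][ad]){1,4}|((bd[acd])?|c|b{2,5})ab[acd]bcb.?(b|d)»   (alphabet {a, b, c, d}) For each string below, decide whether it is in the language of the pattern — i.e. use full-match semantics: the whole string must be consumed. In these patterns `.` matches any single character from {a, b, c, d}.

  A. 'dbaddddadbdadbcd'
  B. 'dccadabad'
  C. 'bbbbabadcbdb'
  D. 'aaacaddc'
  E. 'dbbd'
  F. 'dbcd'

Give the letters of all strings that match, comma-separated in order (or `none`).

A, F

A → match
B → no match
C → no match
D → no match
E → no match
F → match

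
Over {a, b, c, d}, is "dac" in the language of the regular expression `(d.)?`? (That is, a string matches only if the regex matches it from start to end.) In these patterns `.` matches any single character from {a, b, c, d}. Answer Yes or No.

No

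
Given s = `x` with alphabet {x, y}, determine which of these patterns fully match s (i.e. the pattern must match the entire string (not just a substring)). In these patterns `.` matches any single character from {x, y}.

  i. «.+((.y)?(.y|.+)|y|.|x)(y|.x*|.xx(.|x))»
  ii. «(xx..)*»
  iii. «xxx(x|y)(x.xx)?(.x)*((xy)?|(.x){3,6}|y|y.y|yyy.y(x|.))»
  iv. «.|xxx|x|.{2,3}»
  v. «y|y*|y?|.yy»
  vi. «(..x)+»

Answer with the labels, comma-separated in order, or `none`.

iv

i → no match
ii → no match
iii → no match — must start with `xxx`
iv → match
v → no match
vi → no match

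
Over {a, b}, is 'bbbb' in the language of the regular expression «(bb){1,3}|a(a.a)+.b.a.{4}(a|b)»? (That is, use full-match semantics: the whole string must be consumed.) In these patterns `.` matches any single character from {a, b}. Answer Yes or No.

Yes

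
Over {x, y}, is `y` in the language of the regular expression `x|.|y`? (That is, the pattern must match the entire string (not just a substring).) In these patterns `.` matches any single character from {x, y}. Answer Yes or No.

Yes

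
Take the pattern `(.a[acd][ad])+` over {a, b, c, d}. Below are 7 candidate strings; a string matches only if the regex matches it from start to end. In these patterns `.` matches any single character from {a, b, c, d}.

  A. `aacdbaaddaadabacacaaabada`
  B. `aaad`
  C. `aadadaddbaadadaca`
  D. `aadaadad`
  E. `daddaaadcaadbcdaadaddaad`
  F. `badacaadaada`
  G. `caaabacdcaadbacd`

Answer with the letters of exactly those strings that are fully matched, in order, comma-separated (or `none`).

B, F, G

A → no match
B → match
C → no match
D → no match
E → no match
F → match
G → match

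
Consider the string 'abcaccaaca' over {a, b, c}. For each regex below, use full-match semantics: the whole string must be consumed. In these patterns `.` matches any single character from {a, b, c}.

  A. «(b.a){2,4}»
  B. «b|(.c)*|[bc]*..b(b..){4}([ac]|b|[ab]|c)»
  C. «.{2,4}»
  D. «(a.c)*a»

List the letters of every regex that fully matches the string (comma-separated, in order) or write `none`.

D

A → no match — must start with 'b'
B → no match
C → no match
D → match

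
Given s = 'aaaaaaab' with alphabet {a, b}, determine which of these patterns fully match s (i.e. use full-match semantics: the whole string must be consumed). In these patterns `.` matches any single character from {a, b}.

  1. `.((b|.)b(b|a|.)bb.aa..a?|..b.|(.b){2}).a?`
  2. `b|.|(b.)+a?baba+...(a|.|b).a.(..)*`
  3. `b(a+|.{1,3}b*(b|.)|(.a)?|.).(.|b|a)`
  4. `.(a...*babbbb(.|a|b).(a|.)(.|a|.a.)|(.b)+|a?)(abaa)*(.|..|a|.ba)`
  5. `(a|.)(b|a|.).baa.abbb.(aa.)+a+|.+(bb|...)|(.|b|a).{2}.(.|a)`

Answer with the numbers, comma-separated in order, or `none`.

5

1 → no match
2 → no match
3 → no match — must start with 'b'
4 → no match
5 → match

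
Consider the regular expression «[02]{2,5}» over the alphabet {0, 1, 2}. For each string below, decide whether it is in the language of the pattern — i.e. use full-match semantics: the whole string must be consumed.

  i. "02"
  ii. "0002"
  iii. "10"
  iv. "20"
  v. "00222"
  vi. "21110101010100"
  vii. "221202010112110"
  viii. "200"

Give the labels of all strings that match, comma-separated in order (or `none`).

i, ii, iv, v, viii

i → match
ii → match
iii → no match
iv → match
v → match
vi → no match
vii → no match
viii → match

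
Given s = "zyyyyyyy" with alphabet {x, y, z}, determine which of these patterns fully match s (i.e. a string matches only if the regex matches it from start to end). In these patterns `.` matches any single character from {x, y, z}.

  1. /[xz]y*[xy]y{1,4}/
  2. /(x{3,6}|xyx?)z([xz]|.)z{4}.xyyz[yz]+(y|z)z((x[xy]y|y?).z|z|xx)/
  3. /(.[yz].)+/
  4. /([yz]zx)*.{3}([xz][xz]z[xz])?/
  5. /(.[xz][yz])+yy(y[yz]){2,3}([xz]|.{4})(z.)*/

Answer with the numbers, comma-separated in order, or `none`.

1

1 → match
2 → no match
3 → no match
4 → no match
5 → no match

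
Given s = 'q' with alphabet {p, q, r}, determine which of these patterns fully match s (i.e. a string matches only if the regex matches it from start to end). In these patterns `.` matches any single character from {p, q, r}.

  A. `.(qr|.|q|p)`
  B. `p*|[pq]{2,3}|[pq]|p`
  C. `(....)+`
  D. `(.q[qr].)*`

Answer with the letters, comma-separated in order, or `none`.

A → no match
B → match
C → no match
D → no match

B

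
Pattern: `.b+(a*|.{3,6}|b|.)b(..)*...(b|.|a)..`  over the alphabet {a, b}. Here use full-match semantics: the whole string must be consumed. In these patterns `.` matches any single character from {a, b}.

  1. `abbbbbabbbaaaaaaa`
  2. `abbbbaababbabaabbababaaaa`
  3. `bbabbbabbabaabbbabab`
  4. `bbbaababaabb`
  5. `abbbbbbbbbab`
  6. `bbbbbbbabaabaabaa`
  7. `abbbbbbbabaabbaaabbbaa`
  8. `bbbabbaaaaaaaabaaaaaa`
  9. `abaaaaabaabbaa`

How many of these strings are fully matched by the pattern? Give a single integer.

1 → match
2 → match
3 → match
4 → match
5 → match
6 → match
7 → match
8 → match
9 → match
Total matched: 9

9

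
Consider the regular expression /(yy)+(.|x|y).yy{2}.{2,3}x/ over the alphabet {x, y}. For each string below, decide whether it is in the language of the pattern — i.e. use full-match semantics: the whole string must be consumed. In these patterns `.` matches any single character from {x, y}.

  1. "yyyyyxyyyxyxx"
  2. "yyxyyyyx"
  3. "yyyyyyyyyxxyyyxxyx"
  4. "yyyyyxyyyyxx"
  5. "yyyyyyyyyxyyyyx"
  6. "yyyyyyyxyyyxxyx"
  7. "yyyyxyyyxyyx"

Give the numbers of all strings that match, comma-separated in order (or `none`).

1 → match
2 → no match
3 → no match
4 → match
5 → no match
6 → match
7 → no match

1, 4, 6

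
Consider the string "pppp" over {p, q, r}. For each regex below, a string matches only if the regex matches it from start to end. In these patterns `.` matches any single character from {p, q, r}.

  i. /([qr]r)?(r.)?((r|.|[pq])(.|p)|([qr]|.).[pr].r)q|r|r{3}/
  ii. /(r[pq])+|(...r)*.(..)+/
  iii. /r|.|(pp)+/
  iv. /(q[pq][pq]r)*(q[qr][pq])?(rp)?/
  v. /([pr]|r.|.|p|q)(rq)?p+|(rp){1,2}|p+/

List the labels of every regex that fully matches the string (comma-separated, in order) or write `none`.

iii, v

i → no match
ii → no match
iii → match
iv → no match
v → match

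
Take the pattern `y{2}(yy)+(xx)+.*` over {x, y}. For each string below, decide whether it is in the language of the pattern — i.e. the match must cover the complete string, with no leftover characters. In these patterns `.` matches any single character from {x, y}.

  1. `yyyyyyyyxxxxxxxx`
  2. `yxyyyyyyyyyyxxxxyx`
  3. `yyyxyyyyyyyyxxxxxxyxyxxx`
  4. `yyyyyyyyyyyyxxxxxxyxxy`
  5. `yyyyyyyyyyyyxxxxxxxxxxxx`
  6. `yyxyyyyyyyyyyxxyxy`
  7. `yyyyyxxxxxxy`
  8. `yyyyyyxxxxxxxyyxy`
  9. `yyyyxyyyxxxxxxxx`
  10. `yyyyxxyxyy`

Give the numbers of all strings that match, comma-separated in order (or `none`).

1, 4, 5, 8, 10

1 → match
2 → no match
3 → no match
4 → match
5 → match
6 → no match
7 → no match
8 → match
9 → no match
10 → match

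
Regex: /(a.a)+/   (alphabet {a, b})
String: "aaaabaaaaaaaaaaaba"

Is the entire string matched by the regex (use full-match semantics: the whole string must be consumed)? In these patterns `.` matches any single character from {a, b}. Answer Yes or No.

Yes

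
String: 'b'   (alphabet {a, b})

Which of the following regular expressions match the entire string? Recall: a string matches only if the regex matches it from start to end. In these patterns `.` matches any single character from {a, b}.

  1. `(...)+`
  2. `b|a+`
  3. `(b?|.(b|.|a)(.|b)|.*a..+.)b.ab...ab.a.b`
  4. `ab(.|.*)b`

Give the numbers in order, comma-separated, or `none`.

2

1 → no match
2 → match
3 → no match
4 → no match — must start with 'ab'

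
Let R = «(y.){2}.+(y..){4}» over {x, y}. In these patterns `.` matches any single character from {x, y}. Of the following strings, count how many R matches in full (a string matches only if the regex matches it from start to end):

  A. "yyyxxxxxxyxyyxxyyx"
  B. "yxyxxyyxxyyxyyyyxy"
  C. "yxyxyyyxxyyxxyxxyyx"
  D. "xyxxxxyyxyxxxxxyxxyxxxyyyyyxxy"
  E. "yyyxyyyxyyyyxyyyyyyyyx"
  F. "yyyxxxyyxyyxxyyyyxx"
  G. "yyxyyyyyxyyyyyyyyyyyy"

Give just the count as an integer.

3

A → no match
B → match
C → no match
D → no match — must start with "y"
E → match
F → match
G → no match
Total matched: 3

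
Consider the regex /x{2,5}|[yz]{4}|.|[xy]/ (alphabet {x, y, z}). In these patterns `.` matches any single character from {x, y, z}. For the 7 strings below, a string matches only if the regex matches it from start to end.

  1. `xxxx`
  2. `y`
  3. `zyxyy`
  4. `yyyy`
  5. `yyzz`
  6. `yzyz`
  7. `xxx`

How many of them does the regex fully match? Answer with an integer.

6

1. `xxxx` → match
2. `y` → match
3. `zyxyy` → no match
4. `yyyy` → match
5. `yyzz` → match
6. `yzyz` → match
7. `xxx` → match
Total matched: 6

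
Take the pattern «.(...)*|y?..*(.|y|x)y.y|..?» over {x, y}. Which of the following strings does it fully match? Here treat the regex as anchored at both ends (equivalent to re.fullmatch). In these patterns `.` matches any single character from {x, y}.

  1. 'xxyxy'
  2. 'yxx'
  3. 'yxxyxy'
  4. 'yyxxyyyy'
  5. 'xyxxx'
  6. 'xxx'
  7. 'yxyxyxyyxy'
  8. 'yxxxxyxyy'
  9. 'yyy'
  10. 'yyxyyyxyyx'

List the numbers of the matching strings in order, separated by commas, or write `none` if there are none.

1, 3, 4, 7, 10

1 → match
2 → no match
3 → match
4 → match
5 → no match
6 → no match
7 → match
8 → no match
9 → no match
10 → match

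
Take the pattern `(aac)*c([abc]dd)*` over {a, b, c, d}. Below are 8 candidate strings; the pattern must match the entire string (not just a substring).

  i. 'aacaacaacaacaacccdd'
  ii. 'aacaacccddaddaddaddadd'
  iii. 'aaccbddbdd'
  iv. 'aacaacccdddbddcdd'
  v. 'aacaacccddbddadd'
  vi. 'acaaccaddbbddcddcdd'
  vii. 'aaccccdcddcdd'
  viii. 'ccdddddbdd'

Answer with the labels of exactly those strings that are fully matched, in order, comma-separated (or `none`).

i → match
ii → match
iii → match
iv → no match
v → match
vi → no match
vii → no match
viii → no match

i, ii, iii, v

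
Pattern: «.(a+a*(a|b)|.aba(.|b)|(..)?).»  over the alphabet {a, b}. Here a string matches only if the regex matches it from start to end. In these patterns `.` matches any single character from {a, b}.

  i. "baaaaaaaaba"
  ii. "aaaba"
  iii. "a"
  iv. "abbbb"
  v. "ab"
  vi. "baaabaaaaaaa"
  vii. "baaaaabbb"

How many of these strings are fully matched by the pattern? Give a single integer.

3

i. "baaaaaaaaba" → match
ii. "aaaba" → match
iii. "a" → no match
iv. "abbbb" → no match
v. "ab" → match
vi. "baaabaaaaaaa" → no match
vii. "baaaaabbb" → no match
Total matched: 3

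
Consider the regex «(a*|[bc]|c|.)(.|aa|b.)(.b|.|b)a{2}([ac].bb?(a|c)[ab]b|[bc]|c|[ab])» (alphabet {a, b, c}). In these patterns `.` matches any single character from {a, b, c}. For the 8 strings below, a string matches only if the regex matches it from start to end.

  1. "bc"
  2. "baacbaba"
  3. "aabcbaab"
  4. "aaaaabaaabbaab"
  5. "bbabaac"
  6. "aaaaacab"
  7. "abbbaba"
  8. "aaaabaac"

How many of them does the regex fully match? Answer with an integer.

1 → no match
2 → no match
3 → match
4 → match
5 → match
6 → no match
7 → no match
8 → match
Total matched: 4

4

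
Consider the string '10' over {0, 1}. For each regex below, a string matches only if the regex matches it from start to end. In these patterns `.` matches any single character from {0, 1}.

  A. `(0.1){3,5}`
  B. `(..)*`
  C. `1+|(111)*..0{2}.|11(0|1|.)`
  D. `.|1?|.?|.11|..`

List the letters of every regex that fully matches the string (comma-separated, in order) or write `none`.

B, D

A → no match — must start with '0'
B → match
C → no match
D → match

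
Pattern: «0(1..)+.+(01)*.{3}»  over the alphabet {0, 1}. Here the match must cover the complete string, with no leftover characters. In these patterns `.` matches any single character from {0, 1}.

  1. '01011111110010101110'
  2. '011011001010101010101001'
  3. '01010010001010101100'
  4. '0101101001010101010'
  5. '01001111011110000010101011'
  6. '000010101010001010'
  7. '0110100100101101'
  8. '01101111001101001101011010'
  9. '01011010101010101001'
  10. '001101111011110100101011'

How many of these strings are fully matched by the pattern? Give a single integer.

8

1 → match
2 → match
3 → match
4 → match
5 → match
6 → no match — must start with '01'
7 → match
8 → match
9 → match
10 → no match — must start with '01'
Total matched: 8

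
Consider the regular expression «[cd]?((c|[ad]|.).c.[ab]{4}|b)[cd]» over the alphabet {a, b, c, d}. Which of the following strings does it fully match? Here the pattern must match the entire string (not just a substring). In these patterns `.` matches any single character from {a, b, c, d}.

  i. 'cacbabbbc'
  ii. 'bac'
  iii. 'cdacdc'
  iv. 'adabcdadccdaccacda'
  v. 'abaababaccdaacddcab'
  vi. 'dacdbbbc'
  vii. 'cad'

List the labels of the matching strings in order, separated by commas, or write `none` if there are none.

i. 'cacbabbbc' → match
ii. 'bac' → no match
iii. 'cdacdc' → no match
iv → no match
v → no match
vi. 'dacdbbbc' → no match
vii. 'cad' → no match

i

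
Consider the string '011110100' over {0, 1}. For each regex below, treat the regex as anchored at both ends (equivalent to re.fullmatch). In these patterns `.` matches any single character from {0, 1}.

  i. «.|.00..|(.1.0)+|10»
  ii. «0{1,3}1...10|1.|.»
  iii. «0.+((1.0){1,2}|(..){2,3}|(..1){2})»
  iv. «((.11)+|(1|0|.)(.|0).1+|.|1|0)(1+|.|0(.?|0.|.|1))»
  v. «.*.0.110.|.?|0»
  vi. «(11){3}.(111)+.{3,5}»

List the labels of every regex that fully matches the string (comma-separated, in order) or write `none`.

iii

i → no match
ii → no match
iii → match
iv → no match
v → no match
vi → no match — must start with '11'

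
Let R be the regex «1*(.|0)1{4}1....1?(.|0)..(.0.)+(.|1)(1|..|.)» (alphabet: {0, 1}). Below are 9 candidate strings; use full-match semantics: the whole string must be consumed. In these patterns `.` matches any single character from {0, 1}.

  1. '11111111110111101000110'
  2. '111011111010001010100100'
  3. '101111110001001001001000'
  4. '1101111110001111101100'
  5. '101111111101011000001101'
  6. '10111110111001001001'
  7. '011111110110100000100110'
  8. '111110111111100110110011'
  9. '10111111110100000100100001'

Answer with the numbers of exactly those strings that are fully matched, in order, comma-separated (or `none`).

1 → match
2 → match
3 → match
4 → match
5 → match
6 → match
7 → match
8 → match
9 → match

1, 2, 3, 4, 5, 6, 7, 8, 9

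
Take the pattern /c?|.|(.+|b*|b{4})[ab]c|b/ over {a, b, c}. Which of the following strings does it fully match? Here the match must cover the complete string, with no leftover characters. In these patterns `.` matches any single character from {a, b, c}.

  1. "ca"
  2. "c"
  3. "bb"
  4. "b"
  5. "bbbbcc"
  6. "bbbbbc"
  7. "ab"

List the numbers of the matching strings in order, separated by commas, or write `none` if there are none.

2, 4, 6

1 → no match
2 → match
3 → no match
4 → match
5 → no match
6 → match
7 → no match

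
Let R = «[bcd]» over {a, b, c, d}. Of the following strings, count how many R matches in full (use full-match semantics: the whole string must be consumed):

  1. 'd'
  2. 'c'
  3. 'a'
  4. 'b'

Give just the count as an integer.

3

1. 'd' → match
2. 'c' → match
3. 'a' → no match
4. 'b' → match
Total matched: 3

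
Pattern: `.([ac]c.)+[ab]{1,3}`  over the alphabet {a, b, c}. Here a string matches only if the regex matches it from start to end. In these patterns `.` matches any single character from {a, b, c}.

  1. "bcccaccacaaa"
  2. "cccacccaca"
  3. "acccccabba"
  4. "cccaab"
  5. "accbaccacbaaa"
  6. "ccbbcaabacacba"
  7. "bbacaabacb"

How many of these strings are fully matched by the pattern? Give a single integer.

1. "bcccaccacaaa" → match
2. "cccacccaca" → no match
3. "acccccabba" → match
4. "cccaab" → match
5 → match
6 → no match
7. "bbacaabacb" → no match
Total matched: 4

4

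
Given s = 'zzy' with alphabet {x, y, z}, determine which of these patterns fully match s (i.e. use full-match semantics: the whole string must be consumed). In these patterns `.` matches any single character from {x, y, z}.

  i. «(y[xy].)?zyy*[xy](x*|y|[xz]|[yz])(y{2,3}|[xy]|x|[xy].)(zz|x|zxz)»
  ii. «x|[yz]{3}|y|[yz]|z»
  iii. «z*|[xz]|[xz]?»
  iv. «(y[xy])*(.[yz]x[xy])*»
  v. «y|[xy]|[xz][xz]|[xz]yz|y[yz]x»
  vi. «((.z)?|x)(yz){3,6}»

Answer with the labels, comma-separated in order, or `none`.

i → no match
ii → match
iii → no match
iv → no match
v → no match
vi → no match — must end with 'yz'

ii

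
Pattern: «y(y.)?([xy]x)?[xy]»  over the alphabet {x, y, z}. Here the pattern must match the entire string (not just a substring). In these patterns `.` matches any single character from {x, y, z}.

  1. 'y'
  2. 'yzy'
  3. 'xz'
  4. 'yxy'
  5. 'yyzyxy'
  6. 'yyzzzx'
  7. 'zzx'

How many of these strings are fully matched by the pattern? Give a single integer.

1. 'y' → no match
2. 'yzy' → no match
3. 'xz' → no match — must start with 'y'
4. 'yxy' → no match
5. 'yyzyxy' → match
6. 'yyzzzx' → no match
7. 'zzx' → no match — must start with 'y'
Total matched: 1

1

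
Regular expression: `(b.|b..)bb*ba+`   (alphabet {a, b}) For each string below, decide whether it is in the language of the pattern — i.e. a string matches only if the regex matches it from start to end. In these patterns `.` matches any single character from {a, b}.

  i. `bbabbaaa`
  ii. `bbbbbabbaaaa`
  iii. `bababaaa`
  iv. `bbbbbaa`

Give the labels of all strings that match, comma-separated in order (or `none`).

i, iv

i → match
ii → no match
iii → no match
iv → match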